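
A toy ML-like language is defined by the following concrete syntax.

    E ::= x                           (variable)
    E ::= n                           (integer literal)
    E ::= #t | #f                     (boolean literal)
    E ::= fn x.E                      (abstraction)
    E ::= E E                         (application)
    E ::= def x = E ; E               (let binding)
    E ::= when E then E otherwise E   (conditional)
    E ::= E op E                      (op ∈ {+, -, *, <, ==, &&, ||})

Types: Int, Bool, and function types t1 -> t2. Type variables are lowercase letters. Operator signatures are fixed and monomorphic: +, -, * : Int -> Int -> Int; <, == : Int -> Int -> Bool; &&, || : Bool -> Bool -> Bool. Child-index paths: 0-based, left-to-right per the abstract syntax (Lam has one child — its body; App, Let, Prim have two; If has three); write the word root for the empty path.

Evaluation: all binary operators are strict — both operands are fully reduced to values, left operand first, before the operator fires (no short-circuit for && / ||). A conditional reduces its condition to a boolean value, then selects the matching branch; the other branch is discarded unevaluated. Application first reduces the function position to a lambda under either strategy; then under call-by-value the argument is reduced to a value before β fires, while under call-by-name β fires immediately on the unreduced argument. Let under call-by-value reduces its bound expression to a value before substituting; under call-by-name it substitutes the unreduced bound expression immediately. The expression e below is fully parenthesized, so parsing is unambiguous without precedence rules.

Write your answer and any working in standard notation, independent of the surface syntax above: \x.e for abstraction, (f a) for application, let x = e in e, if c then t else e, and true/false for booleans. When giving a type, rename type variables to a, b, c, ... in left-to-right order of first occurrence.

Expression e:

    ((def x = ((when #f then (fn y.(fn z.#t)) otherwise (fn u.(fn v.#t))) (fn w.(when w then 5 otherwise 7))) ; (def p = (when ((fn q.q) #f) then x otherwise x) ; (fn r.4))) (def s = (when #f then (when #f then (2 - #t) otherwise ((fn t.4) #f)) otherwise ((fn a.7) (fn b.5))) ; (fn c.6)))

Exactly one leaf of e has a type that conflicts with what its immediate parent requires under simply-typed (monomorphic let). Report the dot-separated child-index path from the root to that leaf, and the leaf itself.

Answer: 1.0.1.1.1 : true

Trace:
  unify Bool ~ Bool
\z._ : b -> Bool
\y._ : a -> b -> Bool
\v._ : d -> Bool
\u._ : c -> d -> Bool
  unify a -> b -> Bool ~ c -> d -> Bool
  unify a ~ c
  unify b -> Bool ~ d -> Bool
  unify b ~ d
  unify Bool ~ Bool
w : e
  unify e ~ Bool
  unify Int ~ Int
\w._ : Bool -> Int
  unify c -> d -> Bool ~ (Bool -> Int) -> f
  unify c ~ Bool -> Int
  unify d -> Bool ~ f
_ _ : d -> Bool
let x : d -> Bool
q : g
\q._ : g -> g
  unify g -> g ~ Bool -> h
  unify g ~ Bool
  unify Bool ~ h
_ _ : Bool
  unify Bool ~ Bool
x : d -> Bool
x : d -> Bool
  unify d -> Bool ~ d -> Bool
  unify d ~ d
  unify Bool ~ Bool
let p : d -> Bool
\r._ : i -> Int
  unify Bool ~ Bool
  unify Bool ~ Bool
  unify Int ~ Int
  unify Bool ~ Int
  FAIL: mismatch Bool ~ Int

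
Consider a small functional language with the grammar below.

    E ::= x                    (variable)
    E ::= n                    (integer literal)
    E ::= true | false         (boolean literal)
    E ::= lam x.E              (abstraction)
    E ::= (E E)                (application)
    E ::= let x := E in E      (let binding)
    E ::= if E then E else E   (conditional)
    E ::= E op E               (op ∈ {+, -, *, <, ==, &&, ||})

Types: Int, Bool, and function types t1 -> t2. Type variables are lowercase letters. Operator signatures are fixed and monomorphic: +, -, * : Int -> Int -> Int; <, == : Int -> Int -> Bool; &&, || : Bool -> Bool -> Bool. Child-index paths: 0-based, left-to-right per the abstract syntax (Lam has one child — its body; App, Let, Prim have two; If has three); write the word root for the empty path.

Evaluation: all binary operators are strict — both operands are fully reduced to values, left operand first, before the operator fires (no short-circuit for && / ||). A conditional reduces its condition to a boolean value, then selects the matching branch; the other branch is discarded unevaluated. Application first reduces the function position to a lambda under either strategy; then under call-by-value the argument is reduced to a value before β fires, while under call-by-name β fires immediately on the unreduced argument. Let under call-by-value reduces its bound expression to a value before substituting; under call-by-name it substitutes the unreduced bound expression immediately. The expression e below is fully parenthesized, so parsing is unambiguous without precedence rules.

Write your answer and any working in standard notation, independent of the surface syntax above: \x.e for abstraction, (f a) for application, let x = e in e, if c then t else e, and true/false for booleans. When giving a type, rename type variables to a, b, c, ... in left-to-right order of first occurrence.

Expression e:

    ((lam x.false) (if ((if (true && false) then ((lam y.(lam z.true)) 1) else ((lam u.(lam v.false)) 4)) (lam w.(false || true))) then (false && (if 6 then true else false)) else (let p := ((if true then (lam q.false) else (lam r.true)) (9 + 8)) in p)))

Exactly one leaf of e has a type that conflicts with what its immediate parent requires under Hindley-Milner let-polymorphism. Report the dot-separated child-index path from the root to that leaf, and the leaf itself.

Answer: 1.1.1.0 : 6

Working:
\x._ : a -> Bool
  unify Bool ~ Bool
  unify Bool ~ Bool
  unify Bool ~ Bool
\z._ : c -> Bool
\y._ : b -> c -> Bool
  unify b -> c -> Bool ~ Int -> d
  unify b ~ Int
  unify c -> Bool ~ d
_ _ : c -> Bool
\v._ : f -> Bool
\u._ : e -> f -> Bool
  unify e -> f -> Bool ~ Int -> g
  unify e ~ Int
  unify f -> Bool ~ g
_ _ : f -> Bool
  unify c -> Bool ~ f -> Bool
  unify c ~ f
  unify Bool ~ Bool
  unify Bool ~ Bool
  unify Bool ~ Bool
\w._ : h -> Bool
  unify f -> Bool ~ (h -> Bool) -> i
  unify f ~ h -> Bool
  unify Bool ~ i
_ _ : Bool
  unify Bool ~ Bool
  unify Bool ~ Bool
  unify Int ~ Bool
  FAIL: mismatch Int ~ Bool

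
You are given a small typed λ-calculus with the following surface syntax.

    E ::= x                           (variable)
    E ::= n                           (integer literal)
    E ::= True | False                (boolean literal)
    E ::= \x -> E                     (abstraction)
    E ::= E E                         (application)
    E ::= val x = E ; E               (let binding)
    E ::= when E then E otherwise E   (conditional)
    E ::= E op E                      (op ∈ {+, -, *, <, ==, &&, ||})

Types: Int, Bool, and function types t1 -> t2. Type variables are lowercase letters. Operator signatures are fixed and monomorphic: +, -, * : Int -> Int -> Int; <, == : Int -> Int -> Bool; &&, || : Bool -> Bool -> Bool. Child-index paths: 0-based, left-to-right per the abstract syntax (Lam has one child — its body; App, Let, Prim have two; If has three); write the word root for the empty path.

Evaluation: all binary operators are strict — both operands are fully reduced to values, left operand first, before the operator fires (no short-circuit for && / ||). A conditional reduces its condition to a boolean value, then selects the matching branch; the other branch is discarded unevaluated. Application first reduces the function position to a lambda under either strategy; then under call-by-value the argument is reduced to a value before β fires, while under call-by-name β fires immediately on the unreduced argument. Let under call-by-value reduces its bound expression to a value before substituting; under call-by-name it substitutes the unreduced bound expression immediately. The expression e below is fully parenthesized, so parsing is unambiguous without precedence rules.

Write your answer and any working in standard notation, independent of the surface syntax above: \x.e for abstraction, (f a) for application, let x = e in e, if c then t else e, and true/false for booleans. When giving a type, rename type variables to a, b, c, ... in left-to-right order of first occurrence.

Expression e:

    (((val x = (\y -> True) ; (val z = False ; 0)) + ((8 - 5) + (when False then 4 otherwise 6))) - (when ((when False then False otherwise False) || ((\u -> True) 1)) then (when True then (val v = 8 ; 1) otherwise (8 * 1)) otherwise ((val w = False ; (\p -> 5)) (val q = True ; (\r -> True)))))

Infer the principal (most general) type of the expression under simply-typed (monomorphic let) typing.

Working:
\y._ : a -> Bool
let x : a -> Bool
let z : Bool
  unify Int ~ Int
  unify Int ~ Int
  unify Int ~ Int
  unify Int ~ Int
  unify Bool ~ Bool
  unify Int ~ Int
  unify Int ~ Int
  unify Int ~ Int
  unify Int ~ Int
  unify Bool ~ Bool
  unify Bool ~ Bool
  unify Bool ~ Bool
\u._ : b -> Bool
  unify b -> Bool ~ Int -> c
  unify b ~ Int
  unify Bool ~ c
_ _ : Bool
  unify Bool ~ Bool
  unify Bool ~ Bool
  unify Bool ~ Bool
let v : Int
  unify Int ~ Int
  unify Int ~ Int
  unify Int ~ Int
let w : Bool
\p._ : d -> Int
let q : Bool
\r._ : e -> Bool
  unify d -> Int ~ (e -> Bool) -> f
  unify d ~ e -> Bool
  unify Int ~ f
_ _ : Int
  unify Int ~ Int
  unify Int ~ Int

Answer: Int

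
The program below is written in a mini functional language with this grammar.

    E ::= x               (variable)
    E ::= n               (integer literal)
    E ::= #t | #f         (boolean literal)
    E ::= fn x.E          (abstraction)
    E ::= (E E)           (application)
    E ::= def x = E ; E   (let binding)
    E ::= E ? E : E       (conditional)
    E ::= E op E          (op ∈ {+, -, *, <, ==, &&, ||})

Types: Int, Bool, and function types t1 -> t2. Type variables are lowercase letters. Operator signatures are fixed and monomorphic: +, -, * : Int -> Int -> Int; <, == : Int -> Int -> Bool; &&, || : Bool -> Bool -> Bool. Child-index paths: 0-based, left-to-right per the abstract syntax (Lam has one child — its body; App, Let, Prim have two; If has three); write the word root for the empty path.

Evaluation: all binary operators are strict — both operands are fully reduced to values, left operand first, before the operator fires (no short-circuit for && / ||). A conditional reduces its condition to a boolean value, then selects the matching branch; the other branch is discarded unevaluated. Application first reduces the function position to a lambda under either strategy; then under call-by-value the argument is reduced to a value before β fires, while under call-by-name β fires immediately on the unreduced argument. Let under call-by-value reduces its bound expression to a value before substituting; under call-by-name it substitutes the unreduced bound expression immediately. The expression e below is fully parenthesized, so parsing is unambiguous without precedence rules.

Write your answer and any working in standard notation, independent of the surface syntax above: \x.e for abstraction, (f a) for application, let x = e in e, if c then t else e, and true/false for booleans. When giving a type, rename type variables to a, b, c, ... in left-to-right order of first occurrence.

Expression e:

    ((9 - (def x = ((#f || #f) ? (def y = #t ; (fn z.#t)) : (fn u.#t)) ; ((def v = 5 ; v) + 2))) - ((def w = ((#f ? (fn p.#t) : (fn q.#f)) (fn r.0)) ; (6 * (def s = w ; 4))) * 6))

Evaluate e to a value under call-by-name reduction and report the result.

Trace:
step 0: ((9 - (let x = (if (false || false) then (let y = true in (\z.true)) else (\u.true)) in ((let v = 5 in v) + 2))) - ((let w = ((if false then (\p.true) else (\q.false)) (\r.0)) in (6 * (let s = w in 4))) * 6))
step 1: [let@0.1] ((9 - ((let v = 5 in v) + 2)) - ((let w = ((if false then (\p.true) else (\q.false)) (\r.0)) in (6 * (let s = w in 4))) * 6))
step 2: [let@0.1.0] ((9 - (5 + 2)) - ((let w = ((if false then (\p.true) else (\q.false)) (\r.0)) in (6 * (let s = w in 4))) * 6))
step 3: [delta@0.1] ((9 - 7) - ((let w = ((if false then (\p.true) else (\q.false)) (\r.0)) in (6 * (let s = w in 4))) * 6))
step 4: [delta@0] (2 - ((let w = ((if false then (\p.true) else (\q.false)) (\r.0)) in (6 * (let s = w in 4))) * 6))
step 5: [let@1.0] (2 - ((6 * (let s = ((if false then (\p.true) else (\q.false)) (\r.0)) in 4)) * 6))
step 6: [let@1.0.1] (2 - ((6 * 4) * 6))
step 7: [delta@1.0] (2 - (24 * 6))
step 8: [delta@1] (2 - 144)
step 9: [delta@root] -142

Answer: -142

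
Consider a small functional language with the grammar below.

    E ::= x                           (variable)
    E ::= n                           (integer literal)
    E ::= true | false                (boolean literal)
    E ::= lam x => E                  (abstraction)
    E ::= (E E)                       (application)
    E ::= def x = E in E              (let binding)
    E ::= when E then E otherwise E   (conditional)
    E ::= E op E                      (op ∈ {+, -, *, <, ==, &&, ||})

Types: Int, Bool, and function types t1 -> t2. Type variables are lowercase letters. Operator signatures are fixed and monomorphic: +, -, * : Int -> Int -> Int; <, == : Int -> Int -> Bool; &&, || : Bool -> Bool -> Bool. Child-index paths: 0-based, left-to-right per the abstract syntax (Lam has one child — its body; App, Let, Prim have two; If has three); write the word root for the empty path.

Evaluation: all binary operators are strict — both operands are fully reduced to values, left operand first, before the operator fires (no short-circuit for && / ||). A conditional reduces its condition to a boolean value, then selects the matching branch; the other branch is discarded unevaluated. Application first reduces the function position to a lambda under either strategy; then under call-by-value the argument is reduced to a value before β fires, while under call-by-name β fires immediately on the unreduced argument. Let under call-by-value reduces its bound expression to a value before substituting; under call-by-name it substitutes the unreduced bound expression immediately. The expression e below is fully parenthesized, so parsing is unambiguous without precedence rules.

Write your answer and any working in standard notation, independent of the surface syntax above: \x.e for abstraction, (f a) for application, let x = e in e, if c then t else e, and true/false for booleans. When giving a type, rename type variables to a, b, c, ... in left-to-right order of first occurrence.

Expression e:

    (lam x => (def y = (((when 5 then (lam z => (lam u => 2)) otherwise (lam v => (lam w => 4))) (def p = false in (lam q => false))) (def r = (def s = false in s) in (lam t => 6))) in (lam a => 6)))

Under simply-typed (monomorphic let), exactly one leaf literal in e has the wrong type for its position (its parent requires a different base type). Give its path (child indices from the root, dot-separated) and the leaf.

Answer: 0.0.0.0.0 : 5

Trace:
  unify Int ~ Bool
  FAIL: mismatch Int ~ Bool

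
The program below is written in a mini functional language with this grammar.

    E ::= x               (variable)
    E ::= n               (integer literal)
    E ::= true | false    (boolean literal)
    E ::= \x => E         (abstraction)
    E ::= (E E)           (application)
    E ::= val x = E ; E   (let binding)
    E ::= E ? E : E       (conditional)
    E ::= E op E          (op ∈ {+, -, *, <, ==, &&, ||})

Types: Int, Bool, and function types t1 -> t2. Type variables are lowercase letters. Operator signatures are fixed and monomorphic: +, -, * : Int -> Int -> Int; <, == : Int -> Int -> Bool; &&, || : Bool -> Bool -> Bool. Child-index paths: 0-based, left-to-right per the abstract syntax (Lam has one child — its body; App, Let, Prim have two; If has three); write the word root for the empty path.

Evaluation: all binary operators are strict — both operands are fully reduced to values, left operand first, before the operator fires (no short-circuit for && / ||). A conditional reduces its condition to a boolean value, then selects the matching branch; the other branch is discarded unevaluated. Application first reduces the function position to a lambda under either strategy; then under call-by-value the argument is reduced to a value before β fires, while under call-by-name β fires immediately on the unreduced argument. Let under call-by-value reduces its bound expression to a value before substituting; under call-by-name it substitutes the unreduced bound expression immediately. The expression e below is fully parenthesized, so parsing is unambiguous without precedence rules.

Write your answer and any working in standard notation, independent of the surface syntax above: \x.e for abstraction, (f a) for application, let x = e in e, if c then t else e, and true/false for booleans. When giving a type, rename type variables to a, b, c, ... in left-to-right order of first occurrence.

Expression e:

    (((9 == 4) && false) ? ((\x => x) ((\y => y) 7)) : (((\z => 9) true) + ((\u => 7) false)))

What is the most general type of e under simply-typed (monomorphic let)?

Answer: Int

Derivation:
  unify Int ~ Int
  unify Int ~ Int
  unify Bool ~ Bool
  unify Bool ~ Bool
  unify Bool ~ Bool
x : a
\x._ : a -> a
y : b
\y._ : b -> b
  unify b -> b ~ Int -> c
  unify b ~ Int
  unify Int ~ c
_ _ : Int
  unify a -> a ~ Int -> d
  unify a ~ Int
  unify Int ~ d
_ _ : Int
\z._ : e -> Int
  unify e -> Int ~ Bool -> f
  unify e ~ Bool
  unify Int ~ f
_ _ : Int
  unify Int ~ Int
\u._ : g -> Int
  unify g -> Int ~ Bool -> h
  unify g ~ Bool
  unify Int ~ h
_ _ : Int
  unify Int ~ Int
  unify Int ~ Int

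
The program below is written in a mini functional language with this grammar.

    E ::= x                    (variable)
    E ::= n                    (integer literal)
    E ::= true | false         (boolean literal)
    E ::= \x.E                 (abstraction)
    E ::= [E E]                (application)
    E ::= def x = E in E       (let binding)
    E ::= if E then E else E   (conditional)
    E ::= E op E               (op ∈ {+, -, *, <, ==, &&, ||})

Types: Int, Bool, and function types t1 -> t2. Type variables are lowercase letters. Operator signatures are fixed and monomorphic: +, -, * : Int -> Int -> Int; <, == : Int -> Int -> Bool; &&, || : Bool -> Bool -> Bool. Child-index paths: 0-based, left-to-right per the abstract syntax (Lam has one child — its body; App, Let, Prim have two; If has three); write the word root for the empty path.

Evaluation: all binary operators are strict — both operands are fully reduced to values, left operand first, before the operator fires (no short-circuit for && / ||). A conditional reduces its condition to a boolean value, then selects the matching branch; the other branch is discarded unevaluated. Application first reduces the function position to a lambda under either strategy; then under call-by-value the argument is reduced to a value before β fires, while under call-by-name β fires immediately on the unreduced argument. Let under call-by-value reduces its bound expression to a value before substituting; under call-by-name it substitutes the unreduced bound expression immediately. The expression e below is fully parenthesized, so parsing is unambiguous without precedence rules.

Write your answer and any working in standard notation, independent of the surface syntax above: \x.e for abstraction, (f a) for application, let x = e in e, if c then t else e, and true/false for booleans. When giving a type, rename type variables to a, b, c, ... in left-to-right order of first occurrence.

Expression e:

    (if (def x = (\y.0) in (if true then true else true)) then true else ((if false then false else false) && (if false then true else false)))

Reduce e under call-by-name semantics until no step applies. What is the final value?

Answer: true

Trace:
step 0: (if (let x = (\y.0) in (if true then true else true)) then true else ((if false then false else false) && (if false then true else false)))
step 1: [let@0] (if (if true then true else true) then true else ((if false then false else false) && (if false then true else false)))
step 2: [if@0] (if true then true else ((if false then false else false) && (if false then true else false)))
step 3: [if@root] true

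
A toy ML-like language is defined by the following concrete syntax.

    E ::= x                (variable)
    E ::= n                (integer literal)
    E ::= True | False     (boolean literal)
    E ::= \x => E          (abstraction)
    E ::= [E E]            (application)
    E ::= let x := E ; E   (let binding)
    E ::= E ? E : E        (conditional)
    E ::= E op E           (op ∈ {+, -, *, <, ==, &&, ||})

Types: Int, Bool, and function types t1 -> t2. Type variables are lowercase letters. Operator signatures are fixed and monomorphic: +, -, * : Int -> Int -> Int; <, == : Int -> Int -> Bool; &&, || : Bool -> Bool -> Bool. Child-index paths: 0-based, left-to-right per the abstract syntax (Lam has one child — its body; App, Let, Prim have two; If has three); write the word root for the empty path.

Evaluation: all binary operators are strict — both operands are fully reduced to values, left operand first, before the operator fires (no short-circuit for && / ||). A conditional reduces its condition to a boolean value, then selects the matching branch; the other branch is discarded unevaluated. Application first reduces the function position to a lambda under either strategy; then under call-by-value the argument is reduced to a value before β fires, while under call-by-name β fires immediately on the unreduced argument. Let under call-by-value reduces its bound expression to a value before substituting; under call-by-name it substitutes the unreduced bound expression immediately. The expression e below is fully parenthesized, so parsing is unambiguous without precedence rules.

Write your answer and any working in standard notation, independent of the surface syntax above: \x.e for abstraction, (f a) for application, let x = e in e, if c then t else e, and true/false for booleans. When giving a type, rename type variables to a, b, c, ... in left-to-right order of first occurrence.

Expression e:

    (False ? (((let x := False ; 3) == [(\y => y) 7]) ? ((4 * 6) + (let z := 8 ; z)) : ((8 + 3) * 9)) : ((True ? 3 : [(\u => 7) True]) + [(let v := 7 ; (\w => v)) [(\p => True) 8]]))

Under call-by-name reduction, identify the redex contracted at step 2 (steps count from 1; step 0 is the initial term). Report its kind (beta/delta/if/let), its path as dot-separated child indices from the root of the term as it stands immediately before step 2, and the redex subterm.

Answer: if at 0 : (if true then 3 else ((\u.7) true))

Derivation:
step 0: (if false then (if ((let x = false in 3) == ((\y.y) 7)) then ((4 * 6) + (let z = 8 in z)) else ((8 + 3) * 9)) else ((if true then 3 else ((\u.7) true)) + ((let v = 7 in (\w.v)) ((\p.true) 8))))
step 1: [if@root] ((if true then 3 else ((\u.7) true)) + ((let v = 7 in (\w.v)) ((\p.true) 8)))
step 2: [if@0] (3 + ((let v = 7 in (\w.v)) ((\p.true) 8)))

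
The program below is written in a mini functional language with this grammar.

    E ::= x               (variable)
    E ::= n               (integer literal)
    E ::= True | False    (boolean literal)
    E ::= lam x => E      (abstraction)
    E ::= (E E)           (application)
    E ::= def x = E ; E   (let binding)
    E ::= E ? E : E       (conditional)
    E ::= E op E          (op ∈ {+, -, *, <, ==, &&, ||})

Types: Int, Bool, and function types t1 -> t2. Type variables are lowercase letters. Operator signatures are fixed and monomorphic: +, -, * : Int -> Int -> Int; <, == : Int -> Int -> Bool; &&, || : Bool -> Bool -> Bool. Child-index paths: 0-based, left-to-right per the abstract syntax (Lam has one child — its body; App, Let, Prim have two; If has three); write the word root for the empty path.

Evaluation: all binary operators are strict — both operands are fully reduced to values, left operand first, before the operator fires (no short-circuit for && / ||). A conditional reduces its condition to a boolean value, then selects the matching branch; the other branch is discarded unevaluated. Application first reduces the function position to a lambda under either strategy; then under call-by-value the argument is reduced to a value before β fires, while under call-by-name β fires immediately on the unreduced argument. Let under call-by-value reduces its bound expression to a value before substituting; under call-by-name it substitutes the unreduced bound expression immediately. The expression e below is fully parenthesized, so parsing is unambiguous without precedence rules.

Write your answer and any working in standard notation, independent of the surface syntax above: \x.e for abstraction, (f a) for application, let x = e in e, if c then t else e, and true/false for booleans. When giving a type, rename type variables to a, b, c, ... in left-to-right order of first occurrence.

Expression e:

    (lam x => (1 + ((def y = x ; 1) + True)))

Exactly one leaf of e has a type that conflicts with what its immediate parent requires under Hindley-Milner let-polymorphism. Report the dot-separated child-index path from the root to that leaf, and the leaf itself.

Trace:
  unify Int ~ Int
x : a
let y : a
  unify Int ~ Int
  unify Bool ~ Int
  FAIL: mismatch Bool ~ Int

Answer: 0.1.1 : true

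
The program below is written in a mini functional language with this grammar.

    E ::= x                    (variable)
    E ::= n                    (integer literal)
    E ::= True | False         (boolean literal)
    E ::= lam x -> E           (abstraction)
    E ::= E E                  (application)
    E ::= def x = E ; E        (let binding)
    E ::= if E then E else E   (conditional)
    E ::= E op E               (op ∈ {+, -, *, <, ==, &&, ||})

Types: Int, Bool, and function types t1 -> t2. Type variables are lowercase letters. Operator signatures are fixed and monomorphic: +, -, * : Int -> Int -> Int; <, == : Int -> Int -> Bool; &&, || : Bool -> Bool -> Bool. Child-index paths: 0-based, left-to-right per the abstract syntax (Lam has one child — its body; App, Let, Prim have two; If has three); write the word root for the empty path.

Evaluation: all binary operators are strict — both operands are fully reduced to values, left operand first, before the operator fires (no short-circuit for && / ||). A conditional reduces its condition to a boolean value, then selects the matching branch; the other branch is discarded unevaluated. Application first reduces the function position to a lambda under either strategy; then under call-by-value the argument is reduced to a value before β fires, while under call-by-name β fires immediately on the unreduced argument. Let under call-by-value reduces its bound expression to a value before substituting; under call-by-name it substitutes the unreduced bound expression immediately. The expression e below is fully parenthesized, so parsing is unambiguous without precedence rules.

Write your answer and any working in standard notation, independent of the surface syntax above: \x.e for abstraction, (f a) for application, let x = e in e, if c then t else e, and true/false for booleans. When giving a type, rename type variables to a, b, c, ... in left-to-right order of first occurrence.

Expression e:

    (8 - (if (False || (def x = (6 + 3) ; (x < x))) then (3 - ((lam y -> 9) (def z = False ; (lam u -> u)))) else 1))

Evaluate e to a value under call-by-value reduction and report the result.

Answer: 7

Working:
step 0: (8 - (if (false || (let x = (6 + 3) in (x < x))) then (3 - ((\y.9) (let z = false in (\u.u)))) else 1))
step 1: [delta@1.0.1.0] (8 - (if (false || (let x = 9 in (x < x))) then (3 - ((\y.9) (let z = false in (\u.u)))) else 1))
step 2: [let@1.0.1] (8 - (if (false || (9 < 9)) then (3 - ((\y.9) (let z = false in (\u.u)))) else 1))
step 3: [delta@1.0.1] (8 - (if (false || false) then (3 - ((\y.9) (let z = false in (\u.u)))) else 1))
step 4: [delta@1.0] (8 - (if false then (3 - ((\y.9) (let z = false in (\u.u)))) else 1))
step 5: [if@1] (8 - 1)
step 6: [delta@root] 7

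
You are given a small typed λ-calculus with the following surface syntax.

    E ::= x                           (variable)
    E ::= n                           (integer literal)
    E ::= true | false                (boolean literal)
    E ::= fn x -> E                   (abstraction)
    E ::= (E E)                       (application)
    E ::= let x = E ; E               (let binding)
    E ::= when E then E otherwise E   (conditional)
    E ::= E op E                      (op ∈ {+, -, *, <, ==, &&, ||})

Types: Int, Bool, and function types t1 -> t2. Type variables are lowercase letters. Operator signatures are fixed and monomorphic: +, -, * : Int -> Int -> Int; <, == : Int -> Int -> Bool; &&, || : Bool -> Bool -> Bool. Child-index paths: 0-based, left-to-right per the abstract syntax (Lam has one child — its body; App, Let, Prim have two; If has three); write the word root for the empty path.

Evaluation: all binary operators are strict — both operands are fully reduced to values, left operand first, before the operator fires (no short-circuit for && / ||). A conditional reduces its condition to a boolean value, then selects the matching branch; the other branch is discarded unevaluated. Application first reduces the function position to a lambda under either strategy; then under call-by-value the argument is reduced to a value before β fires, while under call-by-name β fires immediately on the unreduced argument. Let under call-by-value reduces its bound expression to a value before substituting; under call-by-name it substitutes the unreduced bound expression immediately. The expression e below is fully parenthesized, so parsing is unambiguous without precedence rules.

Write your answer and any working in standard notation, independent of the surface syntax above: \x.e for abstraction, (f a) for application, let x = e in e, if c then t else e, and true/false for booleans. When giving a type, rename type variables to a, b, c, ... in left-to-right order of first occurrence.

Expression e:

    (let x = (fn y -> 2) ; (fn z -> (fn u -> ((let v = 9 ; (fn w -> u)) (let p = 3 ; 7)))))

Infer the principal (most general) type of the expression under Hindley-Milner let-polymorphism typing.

Trace:
\y._ : a -> Int
let x : forall. a -> Int
let v : Int
u : c
\w._ : d -> c
let p : Int
  unify d -> c ~ Int -> e
  unify d ~ Int
  unify c ~ e
_ _ : e
\u._ : e -> e
\z._ : b -> e -> e

Answer: a -> b -> b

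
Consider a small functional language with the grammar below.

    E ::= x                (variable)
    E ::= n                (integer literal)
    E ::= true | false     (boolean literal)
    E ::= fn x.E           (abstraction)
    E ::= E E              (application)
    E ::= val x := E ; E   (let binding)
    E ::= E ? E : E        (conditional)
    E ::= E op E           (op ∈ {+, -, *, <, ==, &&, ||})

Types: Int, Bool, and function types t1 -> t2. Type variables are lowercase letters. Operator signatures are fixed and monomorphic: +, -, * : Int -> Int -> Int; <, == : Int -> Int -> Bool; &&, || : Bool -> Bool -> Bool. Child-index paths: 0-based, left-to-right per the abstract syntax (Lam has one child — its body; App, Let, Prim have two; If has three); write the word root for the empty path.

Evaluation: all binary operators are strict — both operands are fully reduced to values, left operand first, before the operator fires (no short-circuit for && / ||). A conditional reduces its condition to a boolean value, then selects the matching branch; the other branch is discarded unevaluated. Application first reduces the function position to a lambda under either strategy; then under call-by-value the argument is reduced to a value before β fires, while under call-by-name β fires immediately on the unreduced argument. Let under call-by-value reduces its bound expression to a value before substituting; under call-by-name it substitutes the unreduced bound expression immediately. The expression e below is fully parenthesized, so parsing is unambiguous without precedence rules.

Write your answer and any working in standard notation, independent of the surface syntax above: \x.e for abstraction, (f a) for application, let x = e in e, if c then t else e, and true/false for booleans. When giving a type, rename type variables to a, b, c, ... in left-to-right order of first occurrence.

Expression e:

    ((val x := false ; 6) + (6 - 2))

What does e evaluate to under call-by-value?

Answer: 10

Derivation:
step 0: ((let x = false in 6) + (6 - 2))
step 1: [let@0] (6 + (6 - 2))
step 2: [delta@1] (6 + 4)
step 3: [delta@root] 10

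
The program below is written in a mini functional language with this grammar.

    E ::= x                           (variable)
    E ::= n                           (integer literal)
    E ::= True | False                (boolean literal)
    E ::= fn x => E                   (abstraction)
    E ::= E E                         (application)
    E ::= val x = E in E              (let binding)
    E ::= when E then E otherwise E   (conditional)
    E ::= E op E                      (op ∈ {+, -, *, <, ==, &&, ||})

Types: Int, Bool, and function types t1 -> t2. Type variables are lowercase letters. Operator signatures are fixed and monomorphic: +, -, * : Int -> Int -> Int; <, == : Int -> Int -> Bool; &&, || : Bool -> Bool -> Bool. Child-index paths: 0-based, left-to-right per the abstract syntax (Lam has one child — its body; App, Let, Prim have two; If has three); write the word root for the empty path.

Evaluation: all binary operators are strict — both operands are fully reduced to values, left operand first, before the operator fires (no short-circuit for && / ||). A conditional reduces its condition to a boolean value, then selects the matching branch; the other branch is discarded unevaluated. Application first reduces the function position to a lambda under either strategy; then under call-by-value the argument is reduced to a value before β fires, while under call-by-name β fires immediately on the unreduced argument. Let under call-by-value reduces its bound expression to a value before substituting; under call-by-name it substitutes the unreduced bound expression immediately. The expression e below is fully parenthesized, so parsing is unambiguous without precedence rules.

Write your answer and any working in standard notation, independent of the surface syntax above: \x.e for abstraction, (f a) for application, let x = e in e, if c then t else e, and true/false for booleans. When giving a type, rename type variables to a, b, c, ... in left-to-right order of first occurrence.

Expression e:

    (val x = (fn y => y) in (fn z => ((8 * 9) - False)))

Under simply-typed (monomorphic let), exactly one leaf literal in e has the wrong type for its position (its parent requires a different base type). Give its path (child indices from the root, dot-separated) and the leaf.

Answer: 1.0.1 : false

Derivation:
y : a
\y._ : a -> a
let x : a -> a
  unify Int ~ Int
  unify Int ~ Int
  unify Int ~ Int
  unify Bool ~ Int
  FAIL: mismatch Bool ~ Int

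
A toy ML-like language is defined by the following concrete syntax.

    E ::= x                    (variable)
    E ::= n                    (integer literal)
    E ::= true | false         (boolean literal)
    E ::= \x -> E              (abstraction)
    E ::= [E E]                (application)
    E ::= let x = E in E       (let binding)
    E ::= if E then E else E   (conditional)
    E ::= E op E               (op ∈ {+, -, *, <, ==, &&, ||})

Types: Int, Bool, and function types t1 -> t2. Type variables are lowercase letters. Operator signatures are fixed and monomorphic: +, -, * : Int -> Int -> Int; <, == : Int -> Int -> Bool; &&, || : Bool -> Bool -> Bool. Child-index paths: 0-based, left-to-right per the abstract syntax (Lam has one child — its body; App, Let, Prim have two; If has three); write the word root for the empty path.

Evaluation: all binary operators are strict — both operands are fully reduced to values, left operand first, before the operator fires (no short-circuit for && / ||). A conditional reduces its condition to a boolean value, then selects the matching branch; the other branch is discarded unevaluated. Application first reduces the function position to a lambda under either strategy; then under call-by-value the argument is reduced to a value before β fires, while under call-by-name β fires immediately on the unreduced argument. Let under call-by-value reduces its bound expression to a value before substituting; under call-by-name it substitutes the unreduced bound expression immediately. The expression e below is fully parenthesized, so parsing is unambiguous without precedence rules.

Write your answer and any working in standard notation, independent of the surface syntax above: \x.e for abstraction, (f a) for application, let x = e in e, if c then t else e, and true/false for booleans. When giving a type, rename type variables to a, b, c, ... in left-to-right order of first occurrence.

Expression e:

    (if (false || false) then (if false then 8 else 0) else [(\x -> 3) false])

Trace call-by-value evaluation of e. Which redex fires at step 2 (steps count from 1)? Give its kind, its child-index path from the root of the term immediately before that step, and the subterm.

Answer: if at root : (if false then (if false then 8 else 0) else ((\x.3) false))

Derivation:
step 0: (if (false || false) then (if false then 8 else 0) else ((\x.3) false))
step 1: [delta@0] (if false then (if false then 8 else 0) else ((\x.3) false))
step 2: [if@root] ((\x.3) false)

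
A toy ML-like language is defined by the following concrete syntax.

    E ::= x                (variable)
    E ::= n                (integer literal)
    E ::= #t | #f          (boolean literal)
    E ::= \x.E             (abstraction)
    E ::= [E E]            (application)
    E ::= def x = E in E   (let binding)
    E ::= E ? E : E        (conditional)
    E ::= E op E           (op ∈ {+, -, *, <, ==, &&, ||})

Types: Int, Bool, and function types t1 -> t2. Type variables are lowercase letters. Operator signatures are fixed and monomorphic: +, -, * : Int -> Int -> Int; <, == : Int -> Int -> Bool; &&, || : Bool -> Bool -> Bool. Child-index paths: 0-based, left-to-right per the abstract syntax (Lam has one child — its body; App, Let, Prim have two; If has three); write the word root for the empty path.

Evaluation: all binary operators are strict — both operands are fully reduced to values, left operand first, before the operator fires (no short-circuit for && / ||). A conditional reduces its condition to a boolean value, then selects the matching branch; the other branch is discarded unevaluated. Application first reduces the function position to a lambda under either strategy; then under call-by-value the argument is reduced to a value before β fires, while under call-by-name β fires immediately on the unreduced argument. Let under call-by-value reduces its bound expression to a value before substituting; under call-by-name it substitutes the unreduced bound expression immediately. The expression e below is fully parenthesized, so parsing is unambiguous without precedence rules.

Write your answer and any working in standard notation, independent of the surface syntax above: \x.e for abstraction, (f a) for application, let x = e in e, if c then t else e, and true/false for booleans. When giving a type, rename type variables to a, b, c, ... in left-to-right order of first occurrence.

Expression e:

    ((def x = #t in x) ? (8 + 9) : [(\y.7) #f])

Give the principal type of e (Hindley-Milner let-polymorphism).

Trace:
let x : Bool
x : Bool
  unify Bool ~ Bool
  unify Int ~ Int
  unify Int ~ Int
\y._ : a -> Int
  unify a -> Int ~ Bool -> b
  unify a ~ Bool
  unify Int ~ b
_ _ : Int
  unify Int ~ Int

Answer: Int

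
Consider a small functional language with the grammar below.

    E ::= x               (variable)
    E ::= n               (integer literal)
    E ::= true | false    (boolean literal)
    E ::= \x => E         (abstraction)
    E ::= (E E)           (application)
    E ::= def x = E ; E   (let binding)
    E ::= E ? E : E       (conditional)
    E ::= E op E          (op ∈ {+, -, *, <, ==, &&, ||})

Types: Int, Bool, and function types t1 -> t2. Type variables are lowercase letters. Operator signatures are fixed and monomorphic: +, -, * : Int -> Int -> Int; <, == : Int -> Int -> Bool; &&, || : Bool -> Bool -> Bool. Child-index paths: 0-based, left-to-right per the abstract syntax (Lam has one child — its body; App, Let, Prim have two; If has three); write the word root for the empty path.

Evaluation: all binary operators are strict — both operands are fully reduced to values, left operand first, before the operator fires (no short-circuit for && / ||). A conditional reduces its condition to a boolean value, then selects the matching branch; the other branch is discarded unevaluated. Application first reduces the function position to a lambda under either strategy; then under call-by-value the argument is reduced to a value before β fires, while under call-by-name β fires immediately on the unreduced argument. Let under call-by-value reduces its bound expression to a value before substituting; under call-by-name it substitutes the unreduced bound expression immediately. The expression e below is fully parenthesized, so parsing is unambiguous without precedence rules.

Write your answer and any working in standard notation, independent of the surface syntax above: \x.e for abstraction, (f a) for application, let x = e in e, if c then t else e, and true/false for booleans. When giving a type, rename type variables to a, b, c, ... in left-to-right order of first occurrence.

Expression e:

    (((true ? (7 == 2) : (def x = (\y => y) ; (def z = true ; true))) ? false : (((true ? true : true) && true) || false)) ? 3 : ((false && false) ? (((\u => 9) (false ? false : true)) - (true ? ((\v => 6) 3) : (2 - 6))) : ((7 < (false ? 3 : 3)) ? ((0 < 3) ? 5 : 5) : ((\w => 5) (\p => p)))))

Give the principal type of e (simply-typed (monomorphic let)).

Answer: Int

Derivation:
  unify Bool ~ Bool
  unify Int ~ Int
  unify Int ~ Int
y : a
\y._ : a -> a
let x : a -> a
let z : Bool
  unify Bool ~ Bool
  unify Bool ~ Bool
  unify Bool ~ Bool
  unify Bool ~ Bool
  unify Bool ~ Bool
  unify Bool ~ Bool
  unify Bool ~ Bool
  unify Bool ~ Bool
  unify Bool ~ Bool
  unify Bool ~ Bool
  unify Bool ~ Bool
  unify Bool ~ Bool
  unify Bool ~ Bool
\u._ : b -> Int
  unify Bool ~ Bool
  unify Bool ~ Bool
  unify b -> Int ~ Bool -> c
  unify b ~ Bool
  unify Int ~ c
_ _ : Int
  unify Int ~ Int
  unify Bool ~ Bool
\v._ : d -> Int
  unify d -> Int ~ Int -> e
  unify d ~ Int
  unify Int ~ e
_ _ : Int
  unify Int ~ Int
  unify Int ~ Int
  unify Int ~ Int
  unify Int ~ Int
  unify Int ~ Int
  unify Bool ~ Bool
  unify Int ~ Int
  unify Int ~ Int
  unify Bool ~ Bool
  unify Int ~ Int
  unify Int ~ Int
  unify Bool ~ Bool
  unify Int ~ Int
\w._ : f -> Int
p : g
\p._ : g -> g
  unify f -> Int ~ (g -> g) -> h
  unify f ~ g -> g
  unify Int ~ h
_ _ : Int
  unify Int ~ Int
  unify Int ~ Int
  unify Int ~ Int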